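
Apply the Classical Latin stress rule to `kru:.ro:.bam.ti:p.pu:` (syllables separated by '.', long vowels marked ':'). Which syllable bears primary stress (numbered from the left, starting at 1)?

4

Classical Latin: stress the penult if heavy (long vowel or closed), else the antepenult.
Weights: 3 bam H, 4 ti:p H, 5 pu: H.
The penult (syllable 4, ti:p) is heavy, so it takes stress.
Stress on syllable 4: kru:.ro:.bam.ˈti:p.pu:.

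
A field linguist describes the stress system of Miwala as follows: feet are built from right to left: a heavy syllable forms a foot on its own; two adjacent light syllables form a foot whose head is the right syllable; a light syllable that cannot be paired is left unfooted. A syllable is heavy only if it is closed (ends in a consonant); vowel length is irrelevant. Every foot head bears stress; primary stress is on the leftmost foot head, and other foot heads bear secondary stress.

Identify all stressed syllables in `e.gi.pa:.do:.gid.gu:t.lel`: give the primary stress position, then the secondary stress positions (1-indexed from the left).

Weights: 1 e L, 2 gi L, 3 pa: L, 4 do: L, 5 gid H, 6 gu:t H, 7 lel H.
Parse right to left (heavy = foot alone; LL = one foot; stranded L unfooted): (e.ˈgi) (pa:.ˈdo:) (ˈgid) (ˈgu:t) (ˈlel).
Foot heads: 2, 4, 5, 6, 7.
Primary stress on the leftmost head = syllable 2.
Secondary stress on 4, 5, 6, 7: e.ˈgi.pa:.ˌdo:.ˌgid.ˌgu:t.ˌlel.

primary 2, secondary 4, 5, 6, 7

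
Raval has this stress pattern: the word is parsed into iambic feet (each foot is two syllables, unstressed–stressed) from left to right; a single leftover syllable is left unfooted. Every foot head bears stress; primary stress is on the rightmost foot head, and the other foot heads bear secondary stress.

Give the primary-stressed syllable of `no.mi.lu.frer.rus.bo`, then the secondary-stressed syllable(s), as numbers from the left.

primary 6, secondary 2, 4

Parse left to right into iambic (σˈσ) feet: (no.ˈmi) (lu.ˈfrer) (rus.ˈbo).
Foot heads (stressed positions): 2, 4, 6.
End Rule Rightmost: primary stress on the rightmost head = syllable 6.
Secondary stress on 2, 4: no.ˌmi.lu.ˌfrer.rus.ˈbo.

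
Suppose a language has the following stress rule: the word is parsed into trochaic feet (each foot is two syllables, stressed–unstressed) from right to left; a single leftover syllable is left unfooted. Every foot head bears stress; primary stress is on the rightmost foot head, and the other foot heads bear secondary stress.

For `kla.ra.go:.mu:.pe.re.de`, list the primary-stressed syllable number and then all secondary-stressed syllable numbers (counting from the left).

Parse right to left into trochaic (ˈσσ) feet: kla (ˈra.go:) (ˈmu:.pe) (ˈre.de). Syllable 1 is left unfooted.
Foot heads (stressed positions): 2, 4, 6.
End Rule Rightmost: primary stress on the rightmost head = syllable 6.
Secondary stress on 2, 4: kla.ˌra.go:.ˌmu:.pe.ˈre.de.

primary 6, secondary 2, 4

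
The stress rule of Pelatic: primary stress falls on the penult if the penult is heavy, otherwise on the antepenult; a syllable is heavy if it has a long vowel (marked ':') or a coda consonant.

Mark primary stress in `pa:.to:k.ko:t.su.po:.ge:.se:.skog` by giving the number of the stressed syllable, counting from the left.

7

Weights: 6 ge: H, 7 se: H, 8 skog H.
The penult (syllable 7, se:) is heavy, so it takes stress.
Primary stress: syllable 7 → pa:.to:k.ko:t.su.po:.ge:.ˈse:.skog.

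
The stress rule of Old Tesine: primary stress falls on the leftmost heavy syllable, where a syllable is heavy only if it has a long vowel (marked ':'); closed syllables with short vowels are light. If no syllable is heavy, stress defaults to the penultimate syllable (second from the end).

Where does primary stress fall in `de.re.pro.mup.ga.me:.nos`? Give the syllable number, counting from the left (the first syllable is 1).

Weights: 1 de L, 2 re L, 3 pro L, 4 mup L, 5 ga L, 6 me: H, 7 nos L.
Heavy syllables in the domain: 6. The leftmost is syllable 6 (me:).
Primary stress: syllable 6 → de.re.pro.mup.ga.ˈme:.nos.

6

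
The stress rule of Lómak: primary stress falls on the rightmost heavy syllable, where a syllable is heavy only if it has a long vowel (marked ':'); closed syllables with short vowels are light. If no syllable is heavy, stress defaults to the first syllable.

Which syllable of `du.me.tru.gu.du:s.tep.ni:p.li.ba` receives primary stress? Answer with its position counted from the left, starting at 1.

7

Weights: 1 du L, 2 me L, 3 tru L, 4 gu L, 5 du:s H, 6 tep L, 7 ni:p H, 8 li L, 9 ba L.
Heavy syllables in the domain: 5, 7. The rightmost is syllable 7 (ni:p).
Primary stress: syllable 7 → du.me.tru.gu.du:s.tep.ˈni:p.li.ba.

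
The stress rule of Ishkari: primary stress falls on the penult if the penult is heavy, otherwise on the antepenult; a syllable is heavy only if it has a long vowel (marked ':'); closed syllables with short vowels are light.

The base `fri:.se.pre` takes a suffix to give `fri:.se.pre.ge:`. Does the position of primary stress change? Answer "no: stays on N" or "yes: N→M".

Base `fri:.se.pre` (3 syllables):
  Weights: 1 fri: H, 2 se L, 3 pre L.
  The penult (syllable 2, se) is light, so stress falls on the antepenult (syllable 1, fri:).
  → primary stress on syllable 1.
Suffixed `fri:.se.pre.ge:` (4 syllables):
  Weights: 2 se L, 3 pre L, 4 ge: H.
  The penult (syllable 3, pre) is light, so stress falls on the antepenult (syllable 2, se).
  → primary stress on syllable 2.

yes: 1→2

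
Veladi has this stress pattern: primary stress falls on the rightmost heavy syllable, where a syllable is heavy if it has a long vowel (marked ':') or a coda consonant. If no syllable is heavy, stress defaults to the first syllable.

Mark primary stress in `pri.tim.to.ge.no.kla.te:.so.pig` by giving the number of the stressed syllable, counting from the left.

9

Weights: 1 pri L, 2 tim H, 3 to L, 4 ge L, 5 no L, 6 kla L, 7 te: H, 8 so L, 9 pig H.
Heavy syllables in the domain: 2, 7, 9. The rightmost is syllable 9 (pig).
Primary stress: syllable 9 → pri.tim.to.ge.no.kla.te:.so.ˈpig.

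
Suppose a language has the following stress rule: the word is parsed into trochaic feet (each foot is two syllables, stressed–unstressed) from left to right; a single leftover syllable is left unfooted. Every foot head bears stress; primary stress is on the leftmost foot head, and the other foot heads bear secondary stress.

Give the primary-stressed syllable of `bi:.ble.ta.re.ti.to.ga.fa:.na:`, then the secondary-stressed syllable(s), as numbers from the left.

Parse left to right into trochaic (ˈσσ) feet: (ˈbi:.ble) (ˈta.re) (ˈti.to) (ˈga.fa:) na:. Syllable 9 is left unfooted.
Foot heads (stressed positions): 1, 3, 5, 7.
End Rule Leftmost: primary stress on the leftmost head = syllable 1.
Secondary stress on 3, 5, 7: ˈbi:.ble.ˌta.re.ˌti.to.ˌga.fa:.na:.

primary 1, secondary 3, 5, 7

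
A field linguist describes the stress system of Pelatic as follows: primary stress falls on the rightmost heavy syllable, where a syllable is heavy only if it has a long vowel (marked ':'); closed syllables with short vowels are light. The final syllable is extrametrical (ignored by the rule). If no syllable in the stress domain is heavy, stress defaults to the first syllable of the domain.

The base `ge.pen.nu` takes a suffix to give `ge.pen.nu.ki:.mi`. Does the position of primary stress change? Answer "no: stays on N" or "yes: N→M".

yes: 1→4

Base `ge.pen.nu` (3 syllables):
  The final syllable (3, nu) is extrametrical; the stress domain is syllables 1–2.
  Weights: 1 ge L, 2 pen L.
  No heavy syllable in the domain; default to the first syllable of the domain = syllable 1.
  → primary stress on syllable 1.
Suffixed `ge.pen.nu.ki:.mi` (5 syllables):
  The final syllable (5, mi) is extrametrical; the stress domain is syllables 1–4.
  Weights: 1 ge L, 2 pen L, 3 nu L, 4 ki: H.
  Heavy syllables in the domain: 4. The rightmost is syllable 4 (ki:).
  → primary stress on syllable 4.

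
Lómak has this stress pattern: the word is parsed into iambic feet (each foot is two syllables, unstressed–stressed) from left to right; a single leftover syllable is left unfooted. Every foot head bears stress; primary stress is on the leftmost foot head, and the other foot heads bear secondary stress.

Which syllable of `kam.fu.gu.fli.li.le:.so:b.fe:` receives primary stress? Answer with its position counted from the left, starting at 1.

2

Parse left to right into iambic (σˈσ) feet: (kam.ˈfu) (gu.ˈfli) (li.ˈle:) (so:b.ˈfe:).
Foot heads (stressed positions): 2, 4, 6, 8.
End Rule Leftmost: primary stress on the leftmost head = syllable 2.
Primary stress: syllable 2 → kam.ˈfu.gu.fli.li.le:.so:b.fe:.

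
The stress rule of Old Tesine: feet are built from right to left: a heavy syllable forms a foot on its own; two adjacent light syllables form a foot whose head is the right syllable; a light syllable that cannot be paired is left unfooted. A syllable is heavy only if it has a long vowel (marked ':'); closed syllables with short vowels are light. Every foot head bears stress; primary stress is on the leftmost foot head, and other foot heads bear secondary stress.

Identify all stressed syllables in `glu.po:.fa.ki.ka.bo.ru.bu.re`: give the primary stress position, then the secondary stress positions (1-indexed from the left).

Weights: 1 glu L, 2 po: H, 3 fa L, 4 ki L, 5 ka L, 6 bo L, 7 ru L, 8 bu L, 9 re L.
Parse right to left (heavy = foot alone; LL = one foot; stranded L unfooted): glu (ˈpo:) fa (ki.ˈka) (bo.ˈru) (bu.ˈre).
Foot heads: 2, 5, 7, 9.
Primary stress on the leftmost head = syllable 2.
Secondary stress on 5, 7, 9: glu.ˈpo:.fa.ki.ˌka.bo.ˌru.bu.ˌre.

primary 2, secondary 5, 7, 9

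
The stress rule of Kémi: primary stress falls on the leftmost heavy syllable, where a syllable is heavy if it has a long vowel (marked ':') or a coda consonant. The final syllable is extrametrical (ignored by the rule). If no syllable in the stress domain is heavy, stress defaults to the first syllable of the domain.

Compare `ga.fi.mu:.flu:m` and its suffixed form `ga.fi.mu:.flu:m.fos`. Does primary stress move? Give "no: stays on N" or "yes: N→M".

no: stays on 3

Base `ga.fi.mu:.flu:m` (4 syllables):
  The final syllable (4, flu:m) is extrametrical; the stress domain is syllables 1–3.
  Weights: 1 ga L, 2 fi L, 3 mu: H.
  Heavy syllables in the domain: 3. The leftmost is syllable 3 (mu:).
  → primary stress on syllable 3.
Suffixed `ga.fi.mu:.flu:m.fos` (5 syllables):
  The final syllable (5, fos) is extrametrical; the stress domain is syllables 1–4.
  Weights: 1 ga L, 2 fi L, 3 mu: H, 4 flu:m H.
  Heavy syllables in the domain: 3, 4. The leftmost is syllable 3 (mu:).
  → primary stress on syllable 3.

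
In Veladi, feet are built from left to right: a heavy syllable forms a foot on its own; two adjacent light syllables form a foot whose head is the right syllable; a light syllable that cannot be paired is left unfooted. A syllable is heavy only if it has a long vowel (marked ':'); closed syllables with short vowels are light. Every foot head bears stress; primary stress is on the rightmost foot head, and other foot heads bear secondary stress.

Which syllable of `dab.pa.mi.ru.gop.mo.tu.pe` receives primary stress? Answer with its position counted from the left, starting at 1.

8

Weights: 1 dab L, 2 pa L, 3 mi L, 4 ru L, 5 gop L, 6 mo L, 7 tu L, 8 pe L.
Parse left to right (heavy = foot alone; LL = one foot; stranded L unfooted): (dab.ˈpa) (mi.ˈru) (gop.ˈmo) (tu.ˈpe).
Foot heads: 2, 4, 6, 8.
Primary stress on the rightmost head = syllable 8.
Primary stress: syllable 8 → dab.pa.mi.ru.gop.mo.tu.ˈpe.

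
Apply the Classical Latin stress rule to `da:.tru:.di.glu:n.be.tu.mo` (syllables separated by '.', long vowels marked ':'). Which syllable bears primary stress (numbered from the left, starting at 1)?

Classical Latin: stress the penult if heavy (long vowel or closed), else the antepenult.
Weights: 5 be L, 6 tu L, 7 mo L.
The penult (syllable 6, tu) is light, so stress falls on the antepenult (syllable 5, be).
Stress on syllable 5: da:.tru:.di.glu:n.ˈbe.tu.mo.

5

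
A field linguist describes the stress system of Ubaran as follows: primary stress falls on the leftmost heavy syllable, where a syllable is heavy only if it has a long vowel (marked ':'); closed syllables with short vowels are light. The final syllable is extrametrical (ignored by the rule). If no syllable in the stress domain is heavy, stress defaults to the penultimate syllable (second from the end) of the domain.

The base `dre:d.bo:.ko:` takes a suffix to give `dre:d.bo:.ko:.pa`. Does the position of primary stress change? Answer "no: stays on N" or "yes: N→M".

Base `dre:d.bo:.ko:` (3 syllables):
  The final syllable (3, ko:) is extrametrical; the stress domain is syllables 1–2.
  Weights: 1 dre:d H, 2 bo: H.
  Heavy syllables in the domain: 1, 2. The leftmost is syllable 1 (dre:d).
  → primary stress on syllable 1.
Suffixed `dre:d.bo:.ko:.pa` (4 syllables):
  The final syllable (4, pa) is extrametrical; the stress domain is syllables 1–3.
  Weights: 1 dre:d H, 2 bo: H, 3 ko: H.
  Heavy syllables in the domain: 1, 2, 3. The leftmost is syllable 1 (dre:d).
  → primary stress on syllable 1.

no: stays on 1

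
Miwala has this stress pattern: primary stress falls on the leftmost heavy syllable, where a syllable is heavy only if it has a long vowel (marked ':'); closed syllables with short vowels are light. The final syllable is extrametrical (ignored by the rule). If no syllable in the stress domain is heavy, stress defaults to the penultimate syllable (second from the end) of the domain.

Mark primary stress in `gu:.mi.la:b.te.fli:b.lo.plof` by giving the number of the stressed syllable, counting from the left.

The final syllable (7, plof) is extrametrical; the stress domain is syllables 1–6.
Weights: 1 gu: H, 2 mi L, 3 la:b H, 4 te L, 5 fli:b H, 6 lo L.
Heavy syllables in the domain: 1, 3, 5. The leftmost is syllable 1 (gu:).
Primary stress: syllable 1 → ˈgu:.mi.la:b.te.fli:b.lo.plof.

1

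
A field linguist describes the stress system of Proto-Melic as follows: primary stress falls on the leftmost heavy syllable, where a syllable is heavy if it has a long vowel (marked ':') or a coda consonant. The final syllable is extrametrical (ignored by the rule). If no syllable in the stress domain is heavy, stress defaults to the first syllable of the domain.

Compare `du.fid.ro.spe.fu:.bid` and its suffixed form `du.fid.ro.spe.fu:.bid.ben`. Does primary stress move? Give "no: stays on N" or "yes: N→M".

no: stays on 2

Base `du.fid.ro.spe.fu:.bid` (6 syllables):
  The final syllable (6, bid) is extrametrical; the stress domain is syllables 1–5.
  Weights: 1 du L, 2 fid H, 3 ro L, 4 spe L, 5 fu: H.
  Heavy syllables in the domain: 2, 5. The leftmost is syllable 2 (fid).
  → primary stress on syllable 2.
Suffixed `du.fid.ro.spe.fu:.bid.ben` (7 syllables):
  The final syllable (7, ben) is extrametrical; the stress domain is syllables 1–6.
  Weights: 1 du L, 2 fid H, 3 ro L, 4 spe L, 5 fu: H, 6 bid H.
  Heavy syllables in the domain: 2, 5, 6. The leftmost is syllable 2 (fid).
  → primary stress on syllable 2.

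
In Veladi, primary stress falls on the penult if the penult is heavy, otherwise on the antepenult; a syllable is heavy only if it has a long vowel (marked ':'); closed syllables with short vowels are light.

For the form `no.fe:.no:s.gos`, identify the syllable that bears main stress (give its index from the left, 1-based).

Weights: 2 fe: H, 3 no:s H, 4 gos L.
The penult (syllable 3, no:s) is heavy, so it takes stress.
Primary stress: syllable 3 → no.fe:.ˈno:s.gos.

3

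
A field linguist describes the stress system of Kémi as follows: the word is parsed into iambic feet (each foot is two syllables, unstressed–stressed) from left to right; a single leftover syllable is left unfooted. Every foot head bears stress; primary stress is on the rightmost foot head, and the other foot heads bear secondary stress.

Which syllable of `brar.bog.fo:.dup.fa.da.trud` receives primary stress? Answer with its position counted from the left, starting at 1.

6

Parse left to right into iambic (σˈσ) feet: (brar.ˈbog) (fo:.ˈdup) (fa.ˈda) trud. Syllable 7 is left unfooted.
Foot heads (stressed positions): 2, 4, 6.
End Rule Rightmost: primary stress on the rightmost head = syllable 6.
Primary stress: syllable 6 → brar.bog.fo:.dup.fa.ˈda.trud.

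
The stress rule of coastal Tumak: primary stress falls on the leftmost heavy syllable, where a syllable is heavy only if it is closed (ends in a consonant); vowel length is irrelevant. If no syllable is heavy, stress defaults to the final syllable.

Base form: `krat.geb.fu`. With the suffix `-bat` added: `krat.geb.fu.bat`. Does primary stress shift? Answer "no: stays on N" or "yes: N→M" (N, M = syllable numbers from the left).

no: stays on 1

Base `krat.geb.fu` (3 syllables):
  Weights: 1 krat H, 2 geb H, 3 fu L.
  Heavy syllables in the domain: 1, 2. The leftmost is syllable 1 (krat).
  → primary stress on syllable 1.
Suffixed `krat.geb.fu.bat` (4 syllables):
  Weights: 1 krat H, 2 geb H, 3 fu L, 4 bat H.
  Heavy syllables in the domain: 1, 2, 4. The leftmost is syllable 1 (krat).
  → primary stress on syllable 1.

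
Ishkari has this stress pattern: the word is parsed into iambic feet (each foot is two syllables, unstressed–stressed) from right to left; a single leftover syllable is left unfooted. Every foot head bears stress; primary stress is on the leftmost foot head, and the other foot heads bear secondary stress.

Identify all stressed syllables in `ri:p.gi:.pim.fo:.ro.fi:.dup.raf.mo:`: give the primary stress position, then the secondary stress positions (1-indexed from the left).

primary 3, secondary 5, 7, 9

Parse right to left into iambic (σˈσ) feet: ri:p (gi:.ˈpim) (fo:.ˈro) (fi:.ˈdup) (raf.ˈmo:). Syllable 1 is left unfooted.
Foot heads (stressed positions): 3, 5, 7, 9.
End Rule Leftmost: primary stress on the leftmost head = syllable 3.
Secondary stress on 5, 7, 9: ri:p.gi:.ˈpim.fo:.ˌro.fi:.ˌdup.raf.ˌmo:.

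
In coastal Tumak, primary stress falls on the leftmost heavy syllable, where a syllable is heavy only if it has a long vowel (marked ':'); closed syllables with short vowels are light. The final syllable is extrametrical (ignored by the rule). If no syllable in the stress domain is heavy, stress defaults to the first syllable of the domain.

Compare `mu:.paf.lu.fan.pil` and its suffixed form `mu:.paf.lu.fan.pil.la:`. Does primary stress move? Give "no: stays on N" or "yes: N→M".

Base `mu:.paf.lu.fan.pil` (5 syllables):
  The final syllable (5, pil) is extrametrical; the stress domain is syllables 1–4.
  Weights: 1 mu: H, 2 paf L, 3 lu L, 4 fan L.
  Heavy syllables in the domain: 1. The leftmost is syllable 1 (mu:).
  → primary stress on syllable 1.
Suffixed `mu:.paf.lu.fan.pil.la:` (6 syllables):
  The final syllable (6, la:) is extrametrical; the stress domain is syllables 1–5.
  Weights: 1 mu: H, 2 paf L, 3 lu L, 4 fan L, 5 pil L.
  Heavy syllables in the domain: 1. The leftmost is syllable 1 (mu:).
  → primary stress on syllable 1.

no: stays on 1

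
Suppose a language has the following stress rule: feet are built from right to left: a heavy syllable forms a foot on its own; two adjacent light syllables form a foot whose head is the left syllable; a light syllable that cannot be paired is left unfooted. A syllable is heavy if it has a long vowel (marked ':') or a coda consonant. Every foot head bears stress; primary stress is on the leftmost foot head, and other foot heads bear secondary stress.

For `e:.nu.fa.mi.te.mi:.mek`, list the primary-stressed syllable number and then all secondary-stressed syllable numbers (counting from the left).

primary 1, secondary 2, 4, 6, 7

Weights: 1 e: H, 2 nu L, 3 fa L, 4 mi L, 5 te L, 6 mi: H, 7 mek H.
Parse right to left (heavy = foot alone; LL = one foot; stranded L unfooted): (ˈe:) (ˈnu.fa) (ˈmi.te) (ˈmi:) (ˈmek).
Foot heads: 1, 2, 4, 6, 7.
Primary stress on the leftmost head = syllable 1.
Secondary stress on 2, 4, 6, 7: ˈe:.ˌnu.fa.ˌmi.te.ˌmi:.ˌmek.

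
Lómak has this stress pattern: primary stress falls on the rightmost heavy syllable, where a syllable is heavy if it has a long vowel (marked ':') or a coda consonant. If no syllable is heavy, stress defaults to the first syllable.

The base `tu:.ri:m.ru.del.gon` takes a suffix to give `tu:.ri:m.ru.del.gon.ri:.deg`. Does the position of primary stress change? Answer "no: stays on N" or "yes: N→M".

yes: 5→7

Base `tu:.ri:m.ru.del.gon` (5 syllables):
  Weights: 1 tu: H, 2 ri:m H, 3 ru L, 4 del H, 5 gon H.
  Heavy syllables in the domain: 1, 2, 4, 5. The rightmost is syllable 5 (gon).
  → primary stress on syllable 5.
Suffixed `tu:.ri:m.ru.del.gon.ri:.deg` (7 syllables):
  Weights: 1 tu: H, 2 ri:m H, 3 ru L, 4 del H, 5 gon H, 6 ri: H, 7 deg H.
  Heavy syllables in the domain: 1, 2, 4, 5, 6, 7. The rightmost is syllable 7 (deg).
  → primary stress on syllable 7.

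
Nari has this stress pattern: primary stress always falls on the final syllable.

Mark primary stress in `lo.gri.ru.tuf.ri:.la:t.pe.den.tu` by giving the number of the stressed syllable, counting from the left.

9

The word has 9 syllables; the final syllable is syllable 9 (tu).
Primary stress: syllable 9 → lo.gri.ru.tuf.ri:.la:t.pe.den.ˈtu.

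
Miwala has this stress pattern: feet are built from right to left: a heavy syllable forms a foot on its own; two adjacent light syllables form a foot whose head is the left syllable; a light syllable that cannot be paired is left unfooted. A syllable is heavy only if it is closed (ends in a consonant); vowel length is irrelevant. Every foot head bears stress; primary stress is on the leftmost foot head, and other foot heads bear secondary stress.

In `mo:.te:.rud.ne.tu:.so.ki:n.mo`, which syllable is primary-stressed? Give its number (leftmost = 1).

Weights: 1 mo: L, 2 te: L, 3 rud H, 4 ne L, 5 tu: L, 6 so L, 7 ki:n H, 8 mo L.
Parse right to left (heavy = foot alone; LL = one foot; stranded L unfooted): (ˈmo:.te:) (ˈrud) ne (ˈtu:.so) (ˈki:n) mo.
Foot heads: 1, 3, 5, 7.
Primary stress on the leftmost head = syllable 1.
Primary stress: syllable 1 → ˈmo:.te:.rud.ne.tu:.so.ki:n.mo.

1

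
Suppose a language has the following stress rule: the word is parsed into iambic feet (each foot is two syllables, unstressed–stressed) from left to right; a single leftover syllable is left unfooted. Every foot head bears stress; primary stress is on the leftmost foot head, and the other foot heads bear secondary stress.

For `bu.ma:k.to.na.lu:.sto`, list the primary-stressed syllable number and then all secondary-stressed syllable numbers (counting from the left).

primary 2, secondary 4, 6

Parse left to right into iambic (σˈσ) feet: (bu.ˈma:k) (to.ˈna) (lu:.ˈsto).
Foot heads (stressed positions): 2, 4, 6.
End Rule Leftmost: primary stress on the leftmost head = syllable 2.
Secondary stress on 4, 6: bu.ˈma:k.to.ˌna.lu:.ˌsto.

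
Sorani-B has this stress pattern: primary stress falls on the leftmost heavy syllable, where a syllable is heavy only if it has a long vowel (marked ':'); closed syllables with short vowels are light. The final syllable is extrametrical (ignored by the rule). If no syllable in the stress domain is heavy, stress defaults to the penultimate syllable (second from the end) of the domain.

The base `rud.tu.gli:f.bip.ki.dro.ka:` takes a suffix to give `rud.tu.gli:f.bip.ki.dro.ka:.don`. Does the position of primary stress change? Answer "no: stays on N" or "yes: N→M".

Base `rud.tu.gli:f.bip.ki.dro.ka:` (7 syllables):
  The final syllable (7, ka:) is extrametrical; the stress domain is syllables 1–6.
  Weights: 1 rud L, 2 tu L, 3 gli:f H, 4 bip L, 5 ki L, 6 dro L.
  Heavy syllables in the domain: 3. The leftmost is syllable 3 (gli:f).
  → primary stress on syllable 3.
Suffixed `rud.tu.gli:f.bip.ki.dro.ka:.don` (8 syllables):
  The final syllable (8, don) is extrametrical; the stress domain is syllables 1–7.
  Weights: 1 rud L, 2 tu L, 3 gli:f H, 4 bip L, 5 ki L, 6 dro L, 7 ka: H.
  Heavy syllables in the domain: 3, 7. The leftmost is syllable 3 (gli:f).
  → primary stress on syllable 3.

no: stays on 3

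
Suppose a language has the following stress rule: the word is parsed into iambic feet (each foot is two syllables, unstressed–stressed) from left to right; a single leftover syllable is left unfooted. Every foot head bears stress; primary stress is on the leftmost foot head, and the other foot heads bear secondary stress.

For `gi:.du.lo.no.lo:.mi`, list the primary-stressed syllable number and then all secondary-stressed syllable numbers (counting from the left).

primary 2, secondary 4, 6

Parse left to right into iambic (σˈσ) feet: (gi:.ˈdu) (lo.ˈno) (lo:.ˈmi).
Foot heads (stressed positions): 2, 4, 6.
End Rule Leftmost: primary stress on the leftmost head = syllable 2.
Secondary stress on 4, 6: gi:.ˈdu.lo.ˌno.lo:.ˌmi.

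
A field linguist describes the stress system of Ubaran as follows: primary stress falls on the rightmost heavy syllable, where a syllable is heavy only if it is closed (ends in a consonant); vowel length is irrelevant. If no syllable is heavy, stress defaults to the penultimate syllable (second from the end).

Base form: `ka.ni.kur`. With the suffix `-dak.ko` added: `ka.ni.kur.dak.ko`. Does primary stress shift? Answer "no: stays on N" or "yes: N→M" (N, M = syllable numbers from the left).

Base `ka.ni.kur` (3 syllables):
  Weights: 1 ka L, 2 ni L, 3 kur H.
  Heavy syllables in the domain: 3. The rightmost is syllable 3 (kur).
  → primary stress on syllable 3.
Suffixed `ka.ni.kur.dak.ko` (5 syllables):
  Weights: 1 ka L, 2 ni L, 3 kur H, 4 dak H, 5 ko L.
  Heavy syllables in the domain: 3, 4. The rightmost is syllable 4 (dak).
  → primary stress on syllable 4.

yes: 3→4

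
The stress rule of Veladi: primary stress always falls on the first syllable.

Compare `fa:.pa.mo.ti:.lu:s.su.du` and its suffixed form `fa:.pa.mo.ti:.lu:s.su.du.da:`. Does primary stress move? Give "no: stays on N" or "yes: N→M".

Base `fa:.pa.mo.ti:.lu:s.su.du` (7 syllables):
  The word has 7 syllables; the first syllable is syllable 1 (fa:).
  → primary stress on syllable 1.
Suffixed `fa:.pa.mo.ti:.lu:s.su.du.da:` (8 syllables):
  The word has 8 syllables; the first syllable is syllable 1 (fa:).
  → primary stress on syllable 1.

no: stays on 1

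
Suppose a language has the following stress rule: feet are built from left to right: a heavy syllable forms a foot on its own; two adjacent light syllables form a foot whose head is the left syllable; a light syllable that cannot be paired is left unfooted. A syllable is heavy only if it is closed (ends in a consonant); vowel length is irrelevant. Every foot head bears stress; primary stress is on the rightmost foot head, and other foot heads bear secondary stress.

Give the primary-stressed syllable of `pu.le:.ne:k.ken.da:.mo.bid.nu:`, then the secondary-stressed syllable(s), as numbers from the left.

primary 7, secondary 1, 3, 4, 5

Weights: 1 pu L, 2 le: L, 3 ne:k H, 4 ken H, 5 da: L, 6 mo L, 7 bid H, 8 nu: L.
Parse left to right (heavy = foot alone; LL = one foot; stranded L unfooted): (ˈpu.le:) (ˈne:k) (ˈken) (ˈda:.mo) (ˈbid) nu:.
Foot heads: 1, 3, 4, 5, 7.
Primary stress on the rightmost head = syllable 7.
Secondary stress on 1, 3, 4, 5: ˌpu.le:.ˌne:k.ˌken.ˌda:.mo.ˈbid.nu:.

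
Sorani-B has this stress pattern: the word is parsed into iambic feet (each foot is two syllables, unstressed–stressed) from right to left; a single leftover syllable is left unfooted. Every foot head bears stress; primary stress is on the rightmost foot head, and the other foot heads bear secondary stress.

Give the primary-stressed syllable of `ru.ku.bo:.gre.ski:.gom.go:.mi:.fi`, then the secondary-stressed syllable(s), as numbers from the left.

Parse right to left into iambic (σˈσ) feet: ru (ku.ˈbo:) (gre.ˈski:) (gom.ˈgo:) (mi:.ˈfi). Syllable 1 is left unfooted.
Foot heads (stressed positions): 3, 5, 7, 9.
End Rule Rightmost: primary stress on the rightmost head = syllable 9.
Secondary stress on 3, 5, 7: ru.ku.ˌbo:.gre.ˌski:.gom.ˌgo:.mi:.ˈfi.

primary 9, secondary 3, 5, 7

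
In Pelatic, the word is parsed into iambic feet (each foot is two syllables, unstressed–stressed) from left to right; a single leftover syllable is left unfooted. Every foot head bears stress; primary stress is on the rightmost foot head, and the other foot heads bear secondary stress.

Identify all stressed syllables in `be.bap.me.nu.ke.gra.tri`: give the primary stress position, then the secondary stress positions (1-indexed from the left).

primary 6, secondary 2, 4

Parse left to right into iambic (σˈσ) feet: (be.ˈbap) (me.ˈnu) (ke.ˈgra) tri. Syllable 7 is left unfooted.
Foot heads (stressed positions): 2, 4, 6.
End Rule Rightmost: primary stress on the rightmost head = syllable 6.
Secondary stress on 2, 4: be.ˌbap.me.ˌnu.ke.ˈgra.tri.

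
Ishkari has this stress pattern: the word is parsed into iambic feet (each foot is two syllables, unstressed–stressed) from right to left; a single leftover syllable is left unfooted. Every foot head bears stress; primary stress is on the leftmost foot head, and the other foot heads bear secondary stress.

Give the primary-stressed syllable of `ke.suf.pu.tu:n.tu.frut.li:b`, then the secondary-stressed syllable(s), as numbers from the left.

primary 3, secondary 5, 7

Parse right to left into iambic (σˈσ) feet: ke (suf.ˈpu) (tu:n.ˈtu) (frut.ˈli:b). Syllable 1 is left unfooted.
Foot heads (stressed positions): 3, 5, 7.
End Rule Leftmost: primary stress on the leftmost head = syllable 3.
Secondary stress on 5, 7: ke.suf.ˈpu.tu:n.ˌtu.frut.ˌli:b.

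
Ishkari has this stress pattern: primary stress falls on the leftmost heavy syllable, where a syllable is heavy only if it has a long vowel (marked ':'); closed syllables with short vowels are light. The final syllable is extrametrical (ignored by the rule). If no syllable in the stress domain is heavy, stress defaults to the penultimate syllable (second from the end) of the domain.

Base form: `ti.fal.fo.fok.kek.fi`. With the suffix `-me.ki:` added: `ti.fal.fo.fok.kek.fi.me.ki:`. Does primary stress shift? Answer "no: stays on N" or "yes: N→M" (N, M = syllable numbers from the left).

yes: 4→6

Base `ti.fal.fo.fok.kek.fi` (6 syllables):
  The final syllable (6, fi) is extrametrical; the stress domain is syllables 1–5.
  Weights: 1 ti L, 2 fal L, 3 fo L, 4 fok L, 5 kek L.
  No heavy syllable in the domain; default to the penultimate syllable (second from the end) of the domain = syllable 4.
  → primary stress on syllable 4.
Suffixed `ti.fal.fo.fok.kek.fi.me.ki:` (8 syllables):
  The final syllable (8, ki:) is extrametrical; the stress domain is syllables 1–7.
  Weights: 1 ti L, 2 fal L, 3 fo L, 4 fok L, 5 kek L, 6 fi L, 7 me L.
  No heavy syllable in the domain; default to the penultimate syllable (second from the end) of the domain = syllable 6.
  → primary stress on syllable 6.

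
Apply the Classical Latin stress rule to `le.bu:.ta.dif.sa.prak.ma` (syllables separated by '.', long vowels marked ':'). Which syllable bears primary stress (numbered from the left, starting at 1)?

Classical Latin: stress the penult if heavy (long vowel or closed), else the antepenult.
Weights: 5 sa L, 6 prak H, 7 ma L.
The penult (syllable 6, prak) is heavy, so it takes stress.
Stress on syllable 6: le.bu:.ta.dif.sa.ˈprak.ma.

6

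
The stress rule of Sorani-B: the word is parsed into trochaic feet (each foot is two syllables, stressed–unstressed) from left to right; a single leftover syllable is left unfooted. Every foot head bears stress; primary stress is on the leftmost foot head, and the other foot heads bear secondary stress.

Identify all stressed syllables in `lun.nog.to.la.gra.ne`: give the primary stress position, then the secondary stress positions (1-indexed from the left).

primary 1, secondary 3, 5

Parse left to right into trochaic (ˈσσ) feet: (ˈlun.nog) (ˈto.la) (ˈgra.ne).
Foot heads (stressed positions): 1, 3, 5.
End Rule Leftmost: primary stress on the leftmost head = syllable 1.
Secondary stress on 3, 5: ˈlun.nog.ˌto.la.ˌgra.ne.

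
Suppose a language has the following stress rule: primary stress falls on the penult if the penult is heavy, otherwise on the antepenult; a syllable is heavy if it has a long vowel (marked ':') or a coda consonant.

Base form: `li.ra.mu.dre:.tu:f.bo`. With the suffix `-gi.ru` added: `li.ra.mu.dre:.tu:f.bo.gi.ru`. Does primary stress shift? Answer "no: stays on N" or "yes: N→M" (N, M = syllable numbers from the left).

yes: 5→6

Base `li.ra.mu.dre:.tu:f.bo` (6 syllables):
  Weights: 4 dre: H, 5 tu:f H, 6 bo L.
  The penult (syllable 5, tu:f) is heavy, so it takes stress.
  → primary stress on syllable 5.
Suffixed `li.ra.mu.dre:.tu:f.bo.gi.ru` (8 syllables):
  Weights: 6 bo L, 7 gi L, 8 ru L.
  The penult (syllable 7, gi) is light, so stress falls on the antepenult (syllable 6, bo).
  → primary stress on syllable 6.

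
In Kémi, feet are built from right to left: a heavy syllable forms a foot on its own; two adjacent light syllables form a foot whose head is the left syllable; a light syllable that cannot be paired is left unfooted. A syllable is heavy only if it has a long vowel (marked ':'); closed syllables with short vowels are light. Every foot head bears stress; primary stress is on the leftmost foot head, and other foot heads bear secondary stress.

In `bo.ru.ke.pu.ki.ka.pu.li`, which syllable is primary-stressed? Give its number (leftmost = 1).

1

Weights: 1 bo L, 2 ru L, 3 ke L, 4 pu L, 5 ki L, 6 ka L, 7 pu L, 8 li L.
Parse right to left (heavy = foot alone; LL = one foot; stranded L unfooted): (ˈbo.ru) (ˈke.pu) (ˈki.ka) (ˈpu.li).
Foot heads: 1, 3, 5, 7.
Primary stress on the leftmost head = syllable 1.
Primary stress: syllable 1 → ˈbo.ru.ke.pu.ki.ka.pu.li.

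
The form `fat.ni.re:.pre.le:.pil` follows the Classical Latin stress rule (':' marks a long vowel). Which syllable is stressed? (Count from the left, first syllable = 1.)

5

Classical Latin: stress the penult if heavy (long vowel or closed), else the antepenult.
Weights: 4 pre L, 5 le: H, 6 pil H.
The penult (syllable 5, le:) is heavy, so it takes stress.
Stress on syllable 5: fat.ni.re:.pre.ˈle:.pil.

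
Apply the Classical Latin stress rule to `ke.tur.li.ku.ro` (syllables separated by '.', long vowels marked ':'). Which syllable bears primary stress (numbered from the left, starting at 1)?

3

Classical Latin: stress the penult if heavy (long vowel or closed), else the antepenult.
Weights: 3 li L, 4 ku L, 5 ro L.
The penult (syllable 4, ku) is light, so stress falls on the antepenult (syllable 3, li).
Stress on syllable 3: ke.tur.ˈli.ku.ro.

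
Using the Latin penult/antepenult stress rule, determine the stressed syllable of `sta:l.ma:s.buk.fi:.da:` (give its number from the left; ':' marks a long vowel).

Classical Latin: stress the penult if heavy (long vowel or closed), else the antepenult.
Weights: 3 buk H, 4 fi: H, 5 da: H.
The penult (syllable 4, fi:) is heavy, so it takes stress.
Stress on syllable 4: sta:l.ma:s.buk.ˈfi:.da:.

4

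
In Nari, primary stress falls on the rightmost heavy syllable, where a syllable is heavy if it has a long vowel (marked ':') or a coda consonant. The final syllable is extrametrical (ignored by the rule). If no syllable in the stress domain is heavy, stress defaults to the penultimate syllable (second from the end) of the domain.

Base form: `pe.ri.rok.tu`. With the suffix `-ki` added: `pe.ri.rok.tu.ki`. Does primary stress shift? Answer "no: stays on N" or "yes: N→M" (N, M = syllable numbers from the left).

Base `pe.ri.rok.tu` (4 syllables):
  The final syllable (4, tu) is extrametrical; the stress domain is syllables 1–3.
  Weights: 1 pe L, 2 ri L, 3 rok H.
  Heavy syllables in the domain: 3. The rightmost is syllable 3 (rok).
  → primary stress on syllable 3.
Suffixed `pe.ri.rok.tu.ki` (5 syllables):
  The final syllable (5, ki) is extrametrical; the stress domain is syllables 1–4.
  Weights: 1 pe L, 2 ri L, 3 rok H, 4 tu L.
  Heavy syllables in the domain: 3. The rightmost is syllable 3 (rok).
  → primary stress on syllable 3.

no: stays on 3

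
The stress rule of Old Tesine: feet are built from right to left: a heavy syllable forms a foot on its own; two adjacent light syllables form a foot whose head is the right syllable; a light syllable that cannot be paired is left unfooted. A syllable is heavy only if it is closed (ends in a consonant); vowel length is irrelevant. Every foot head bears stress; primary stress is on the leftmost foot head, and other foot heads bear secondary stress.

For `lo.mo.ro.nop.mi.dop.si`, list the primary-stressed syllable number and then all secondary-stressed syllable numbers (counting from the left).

primary 3, secondary 4, 6

Weights: 1 lo L, 2 mo L, 3 ro L, 4 nop H, 5 mi L, 6 dop H, 7 si L.
Parse right to left (heavy = foot alone; LL = one foot; stranded L unfooted): lo (mo.ˈro) (ˈnop) mi (ˈdop) si.
Foot heads: 3, 4, 6.
Primary stress on the leftmost head = syllable 3.
Secondary stress on 4, 6: lo.mo.ˈro.ˌnop.mi.ˌdop.si.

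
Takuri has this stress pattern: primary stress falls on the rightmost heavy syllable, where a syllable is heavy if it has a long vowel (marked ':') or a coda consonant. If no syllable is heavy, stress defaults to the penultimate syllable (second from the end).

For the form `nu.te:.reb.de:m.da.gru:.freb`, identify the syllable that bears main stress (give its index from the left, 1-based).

7

Weights: 1 nu L, 2 te: H, 3 reb H, 4 de:m H, 5 da L, 6 gru: H, 7 freb H.
Heavy syllables in the domain: 2, 3, 4, 6, 7. The rightmost is syllable 7 (freb).
Primary stress: syllable 7 → nu.te:.reb.de:m.da.gru:.ˈfreb.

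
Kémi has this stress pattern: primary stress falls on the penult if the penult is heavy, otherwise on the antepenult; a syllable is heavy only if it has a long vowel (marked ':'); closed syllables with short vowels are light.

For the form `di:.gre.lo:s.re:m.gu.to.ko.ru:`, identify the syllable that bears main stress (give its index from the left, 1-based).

6

Weights: 6 to L, 7 ko L, 8 ru: H.
The penult (syllable 7, ko) is light, so stress falls on the antepenult (syllable 6, to).
Primary stress: syllable 6 → di:.gre.lo:s.re:m.gu.ˈto.ko.ru:.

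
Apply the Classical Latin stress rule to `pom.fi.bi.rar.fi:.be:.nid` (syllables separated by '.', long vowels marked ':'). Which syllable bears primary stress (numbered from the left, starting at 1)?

Classical Latin: stress the penult if heavy (long vowel or closed), else the antepenult.
Weights: 5 fi: H, 6 be: H, 7 nid H.
The penult (syllable 6, be:) is heavy, so it takes stress.
Stress on syllable 6: pom.fi.bi.rar.fi:.ˈbe:.nid.

6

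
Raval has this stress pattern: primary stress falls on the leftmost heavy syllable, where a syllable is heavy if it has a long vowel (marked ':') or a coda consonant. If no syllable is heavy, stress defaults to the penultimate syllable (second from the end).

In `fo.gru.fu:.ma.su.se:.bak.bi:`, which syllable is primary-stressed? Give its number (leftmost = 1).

Weights: 1 fo L, 2 gru L, 3 fu: H, 4 ma L, 5 su L, 6 se: H, 7 bak H, 8 bi: H.
Heavy syllables in the domain: 3, 6, 7, 8. The leftmost is syllable 3 (fu:).
Primary stress: syllable 3 → fo.gru.ˈfu:.ma.su.se:.bak.bi:.

3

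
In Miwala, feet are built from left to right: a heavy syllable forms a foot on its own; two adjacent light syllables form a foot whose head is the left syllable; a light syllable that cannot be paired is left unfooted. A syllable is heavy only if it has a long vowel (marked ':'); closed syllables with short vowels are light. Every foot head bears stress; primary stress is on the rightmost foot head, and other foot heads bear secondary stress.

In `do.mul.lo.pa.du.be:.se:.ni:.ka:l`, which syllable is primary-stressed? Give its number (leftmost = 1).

Weights: 1 do L, 2 mul L, 3 lo L, 4 pa L, 5 du L, 6 be: H, 7 se: H, 8 ni: H, 9 ka:l H.
Parse left to right (heavy = foot alone; LL = one foot; stranded L unfooted): (ˈdo.mul) (ˈlo.pa) du (ˈbe:) (ˈse:) (ˈni:) (ˈka:l).
Foot heads: 1, 3, 6, 7, 8, 9.
Primary stress on the rightmost head = syllable 9.
Primary stress: syllable 9 → do.mul.lo.pa.du.be:.se:.ni:.ˈka:l.

9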